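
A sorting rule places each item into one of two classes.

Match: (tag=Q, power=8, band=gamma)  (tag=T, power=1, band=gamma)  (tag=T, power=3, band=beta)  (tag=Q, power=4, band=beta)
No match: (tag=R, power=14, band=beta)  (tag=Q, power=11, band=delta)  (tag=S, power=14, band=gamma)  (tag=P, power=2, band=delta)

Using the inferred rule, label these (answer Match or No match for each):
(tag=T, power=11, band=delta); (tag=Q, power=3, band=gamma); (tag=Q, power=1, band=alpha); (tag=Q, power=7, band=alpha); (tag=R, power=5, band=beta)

No match, Match, Match, Match, Match

The simplest hypothesis consistent with all the labels is: power ≠ 2 AND power ≤ 8.
(tag=T, power=11, band=delta) → power = 11 → No match.
(tag=Q, power=3, band=gamma) → power = 3 → Match.
(tag=Q, power=1, band=alpha) → power = 1 → Match.
(tag=Q, power=7, band=alpha) → power = 7 → Match.
(tag=R, power=5, band=beta) → power = 5 → Match.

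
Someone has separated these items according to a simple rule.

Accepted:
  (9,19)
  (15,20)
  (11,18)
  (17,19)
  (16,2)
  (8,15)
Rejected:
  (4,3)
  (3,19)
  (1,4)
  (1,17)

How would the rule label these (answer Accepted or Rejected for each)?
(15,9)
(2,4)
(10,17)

Accepted, Rejected, Accepted

The rule appears to be: first ≥ 8.
(15,9): Accepted (first 15). (2,4): Rejected (first 2). (10,17): Accepted (first 10).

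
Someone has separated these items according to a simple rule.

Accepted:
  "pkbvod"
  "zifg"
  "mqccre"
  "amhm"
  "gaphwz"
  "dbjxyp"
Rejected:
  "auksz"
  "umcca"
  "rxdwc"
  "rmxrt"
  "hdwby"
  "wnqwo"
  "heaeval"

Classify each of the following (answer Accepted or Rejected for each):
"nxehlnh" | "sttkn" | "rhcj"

The distinguishing property — even length — holds for all the 'Accepted' cases and none of the 'Rejected' cases.
"nxehlnh": Rejected (length 7).
"sttkn": Rejected (length 5).
"rhcj": Accepted (length 4).

Rejected, Rejected, Accepted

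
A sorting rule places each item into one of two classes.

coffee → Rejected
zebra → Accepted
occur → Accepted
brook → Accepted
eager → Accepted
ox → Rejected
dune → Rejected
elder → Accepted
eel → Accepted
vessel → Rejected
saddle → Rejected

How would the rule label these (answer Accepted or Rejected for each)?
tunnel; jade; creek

A rule that fits every label: odd length — true of each 'Accepted' example, false of each 'Rejected' one.
tunnel — length 6, hence Rejected.
jade — length 4, hence Rejected.
creek — length 5, hence Accepted.

Rejected, Rejected, Accepted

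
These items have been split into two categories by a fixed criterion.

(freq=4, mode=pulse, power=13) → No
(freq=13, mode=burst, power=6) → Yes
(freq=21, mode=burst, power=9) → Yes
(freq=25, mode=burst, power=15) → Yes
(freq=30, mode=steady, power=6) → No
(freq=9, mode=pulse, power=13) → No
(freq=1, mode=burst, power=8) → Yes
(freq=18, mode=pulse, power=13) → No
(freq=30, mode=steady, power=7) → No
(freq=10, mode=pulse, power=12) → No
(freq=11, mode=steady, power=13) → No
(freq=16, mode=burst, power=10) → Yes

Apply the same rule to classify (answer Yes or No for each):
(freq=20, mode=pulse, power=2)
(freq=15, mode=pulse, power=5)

Rule: mode is burst. This holds for each 'Yes' example and fails for each 'No' one.

No, No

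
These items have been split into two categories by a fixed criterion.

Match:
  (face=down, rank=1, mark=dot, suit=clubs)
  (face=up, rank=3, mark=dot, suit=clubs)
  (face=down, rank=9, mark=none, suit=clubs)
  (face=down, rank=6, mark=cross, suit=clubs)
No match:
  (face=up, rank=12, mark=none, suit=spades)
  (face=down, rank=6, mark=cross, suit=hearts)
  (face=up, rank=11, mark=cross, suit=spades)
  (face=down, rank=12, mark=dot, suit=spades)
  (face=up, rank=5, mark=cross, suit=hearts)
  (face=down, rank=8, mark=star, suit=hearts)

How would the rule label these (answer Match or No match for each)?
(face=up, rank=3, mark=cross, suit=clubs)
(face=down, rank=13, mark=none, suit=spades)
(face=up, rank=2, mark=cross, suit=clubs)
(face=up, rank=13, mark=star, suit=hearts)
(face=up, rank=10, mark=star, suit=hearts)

Match, No match, Match, No match, No match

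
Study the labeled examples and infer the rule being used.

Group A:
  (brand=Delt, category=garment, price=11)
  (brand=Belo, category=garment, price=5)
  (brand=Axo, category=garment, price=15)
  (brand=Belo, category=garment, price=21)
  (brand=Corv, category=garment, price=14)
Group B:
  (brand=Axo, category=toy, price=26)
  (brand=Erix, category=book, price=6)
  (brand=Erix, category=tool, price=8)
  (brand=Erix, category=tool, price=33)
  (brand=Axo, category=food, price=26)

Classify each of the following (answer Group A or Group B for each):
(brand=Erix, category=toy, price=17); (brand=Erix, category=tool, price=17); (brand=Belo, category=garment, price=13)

Every 'Group A' example satisfies: category is garment. None of the 'Group B' examples do.
(brand=Erix, category=toy, price=17) → category is toy → Group B. (brand=Erix, category=tool, price=17) → category is tool → Group B. (brand=Belo, category=garment, price=13) → category is garment → Group A.

Group B, Group B, Group A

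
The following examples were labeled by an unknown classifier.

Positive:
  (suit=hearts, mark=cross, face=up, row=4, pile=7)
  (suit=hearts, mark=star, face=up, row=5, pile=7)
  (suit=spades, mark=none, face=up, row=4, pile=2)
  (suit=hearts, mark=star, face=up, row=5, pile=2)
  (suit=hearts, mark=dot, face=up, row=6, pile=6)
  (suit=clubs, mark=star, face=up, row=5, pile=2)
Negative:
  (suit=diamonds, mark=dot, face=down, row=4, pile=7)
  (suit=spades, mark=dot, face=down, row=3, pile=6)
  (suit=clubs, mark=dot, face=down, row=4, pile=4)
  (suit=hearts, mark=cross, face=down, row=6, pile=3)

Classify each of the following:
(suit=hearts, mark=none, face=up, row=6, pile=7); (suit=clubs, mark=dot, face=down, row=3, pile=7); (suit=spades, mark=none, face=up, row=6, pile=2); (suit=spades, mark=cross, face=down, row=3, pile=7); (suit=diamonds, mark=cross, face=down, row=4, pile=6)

Positive, Negative, Positive, Negative, Negative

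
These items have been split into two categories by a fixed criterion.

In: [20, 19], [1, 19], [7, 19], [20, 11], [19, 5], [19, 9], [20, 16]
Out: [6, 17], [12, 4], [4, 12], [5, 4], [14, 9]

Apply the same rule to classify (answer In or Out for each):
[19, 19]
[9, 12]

The pattern is that an item is 'In' exactly when: max ≥ 19.
[19, 19]: In (max 19). [9, 12]: Out (max 12).

In, Out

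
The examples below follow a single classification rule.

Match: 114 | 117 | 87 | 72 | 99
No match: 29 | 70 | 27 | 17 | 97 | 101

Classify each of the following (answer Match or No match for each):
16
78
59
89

'Match' ⟺ multiple of 3 AND at least 29.
16 — 16 = 3·5 + 1, 16 < 29, hence No match. 78 — 78 = 3·26, 78 ≥ 29, hence Match. 59 — 59 = 3·19 + 2, 59 ≥ 29, hence No match. 89 — 89 = 3·29 + 2, 89 ≥ 29, hence No match.

No match, Match, No match, No match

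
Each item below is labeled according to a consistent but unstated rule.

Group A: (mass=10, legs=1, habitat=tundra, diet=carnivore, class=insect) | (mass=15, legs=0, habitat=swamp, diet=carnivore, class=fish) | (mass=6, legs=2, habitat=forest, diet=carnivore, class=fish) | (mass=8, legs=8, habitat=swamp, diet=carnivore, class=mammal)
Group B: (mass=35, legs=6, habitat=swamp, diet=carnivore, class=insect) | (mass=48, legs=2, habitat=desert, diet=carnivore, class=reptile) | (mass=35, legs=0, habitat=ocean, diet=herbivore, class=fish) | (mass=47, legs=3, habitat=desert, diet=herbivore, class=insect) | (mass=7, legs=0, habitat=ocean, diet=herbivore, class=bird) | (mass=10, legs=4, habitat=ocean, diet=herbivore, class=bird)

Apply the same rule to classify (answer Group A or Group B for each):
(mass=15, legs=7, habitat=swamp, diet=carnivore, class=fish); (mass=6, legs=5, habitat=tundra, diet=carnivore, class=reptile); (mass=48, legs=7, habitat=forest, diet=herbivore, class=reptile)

One predicate separates the groups cleanly: diet is carnivore AND mass ≤ 15.

Group A, Group A, Group B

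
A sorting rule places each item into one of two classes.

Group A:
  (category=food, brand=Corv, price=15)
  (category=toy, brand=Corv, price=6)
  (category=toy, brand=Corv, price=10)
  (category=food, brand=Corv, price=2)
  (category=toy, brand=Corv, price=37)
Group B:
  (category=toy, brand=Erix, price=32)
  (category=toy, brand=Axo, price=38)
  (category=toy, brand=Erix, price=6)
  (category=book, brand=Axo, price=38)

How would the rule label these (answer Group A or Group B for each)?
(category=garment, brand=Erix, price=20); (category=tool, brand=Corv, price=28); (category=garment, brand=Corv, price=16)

Group B, Group A, Group A

A rule that fits every label: brand is Corv — true of each 'Group A' example, false of each 'Group B' one.
Group B: (category=garment, brand=Erix, price=20), since brand is Erix.
Group A: (category=tool, brand=Corv, price=28), since brand is Corv.
Group A: (category=garment, brand=Corv, price=16), since brand is Corv.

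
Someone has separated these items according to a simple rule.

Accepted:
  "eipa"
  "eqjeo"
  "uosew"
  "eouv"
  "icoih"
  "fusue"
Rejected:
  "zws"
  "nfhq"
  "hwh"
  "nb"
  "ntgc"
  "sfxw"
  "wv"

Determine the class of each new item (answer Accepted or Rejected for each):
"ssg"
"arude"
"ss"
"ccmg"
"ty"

Rejected, Accepted, Rejected, Rejected, Rejected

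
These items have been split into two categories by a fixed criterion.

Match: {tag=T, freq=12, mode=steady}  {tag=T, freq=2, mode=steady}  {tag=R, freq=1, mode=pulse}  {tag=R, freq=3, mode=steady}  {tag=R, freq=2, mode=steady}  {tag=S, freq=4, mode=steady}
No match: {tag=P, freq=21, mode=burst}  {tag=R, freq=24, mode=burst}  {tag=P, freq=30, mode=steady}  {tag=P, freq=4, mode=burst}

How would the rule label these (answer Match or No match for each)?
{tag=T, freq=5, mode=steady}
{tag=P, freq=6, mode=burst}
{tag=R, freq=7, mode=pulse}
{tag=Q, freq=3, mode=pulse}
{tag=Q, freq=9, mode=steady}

Match, No match, Match, Match, Match

The classifier is using: tag is not P AND freq ≤ 12.
{tag=T, freq=5, mode=steady}: Match (tag is T, freq = 5).
{tag=P, freq=6, mode=burst}: No match (tag is P, freq = 6).
{tag=R, freq=7, mode=pulse}: Match (tag is R, freq = 7).
{tag=Q, freq=3, mode=pulse}: Match (tag is Q, freq = 3).
{tag=Q, freq=9, mode=steady}: Match (tag is Q, freq = 9).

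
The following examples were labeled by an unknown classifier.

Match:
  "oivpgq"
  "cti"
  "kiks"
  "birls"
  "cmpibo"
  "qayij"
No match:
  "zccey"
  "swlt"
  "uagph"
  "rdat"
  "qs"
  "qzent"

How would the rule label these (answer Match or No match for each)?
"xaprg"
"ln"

The distinguishing property — contains 'i' — holds for all the 'Match' cases and none of the 'No match' cases.
"xaprg" → no 'i' → No match.
"ln" → no 'i' → No match.

No match, No match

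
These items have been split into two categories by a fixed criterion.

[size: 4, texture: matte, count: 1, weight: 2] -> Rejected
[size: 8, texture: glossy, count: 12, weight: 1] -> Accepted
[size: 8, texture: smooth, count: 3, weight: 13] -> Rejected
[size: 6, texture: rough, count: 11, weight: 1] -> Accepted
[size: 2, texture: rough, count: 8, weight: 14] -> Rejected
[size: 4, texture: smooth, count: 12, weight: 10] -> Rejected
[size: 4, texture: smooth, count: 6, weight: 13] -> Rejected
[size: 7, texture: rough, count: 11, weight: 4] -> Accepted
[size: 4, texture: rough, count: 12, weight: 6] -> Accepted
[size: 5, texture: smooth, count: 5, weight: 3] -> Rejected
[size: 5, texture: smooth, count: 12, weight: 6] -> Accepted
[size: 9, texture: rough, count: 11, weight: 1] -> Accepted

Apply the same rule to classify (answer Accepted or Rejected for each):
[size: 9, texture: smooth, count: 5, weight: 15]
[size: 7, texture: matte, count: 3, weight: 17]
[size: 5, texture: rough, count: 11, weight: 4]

The rule appears to be: weight ≤ 6 AND count ≥ 6.
[size: 9, texture: smooth, count: 5, weight: 15]: Rejected (weight = 15, count = 5).
[size: 7, texture: matte, count: 3, weight: 17]: Rejected (weight = 17, count = 3).
[size: 5, texture: rough, count: 11, weight: 4]: Accepted (weight = 4, count = 11).

Rejected, Rejected, Accepted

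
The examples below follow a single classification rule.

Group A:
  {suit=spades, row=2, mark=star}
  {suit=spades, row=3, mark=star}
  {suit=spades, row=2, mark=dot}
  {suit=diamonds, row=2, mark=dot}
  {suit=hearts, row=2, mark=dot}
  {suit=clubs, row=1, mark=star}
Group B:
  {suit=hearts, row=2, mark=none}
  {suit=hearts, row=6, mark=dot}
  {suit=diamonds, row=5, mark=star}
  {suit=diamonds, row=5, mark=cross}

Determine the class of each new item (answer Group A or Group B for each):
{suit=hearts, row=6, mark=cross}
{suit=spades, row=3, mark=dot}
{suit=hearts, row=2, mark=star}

Group B, Group A, Group A

One predicate separates the groups cleanly: mark is not none AND row ≤ 3.
{suit=hearts, row=6, mark=cross}: mark is cross, row = 6, doesn't match → Group B. {suit=spades, row=3, mark=dot}: mark is dot, row = 3, matches → Group A. {suit=hearts, row=2, mark=star}: mark is star, row = 2, matches → Group A.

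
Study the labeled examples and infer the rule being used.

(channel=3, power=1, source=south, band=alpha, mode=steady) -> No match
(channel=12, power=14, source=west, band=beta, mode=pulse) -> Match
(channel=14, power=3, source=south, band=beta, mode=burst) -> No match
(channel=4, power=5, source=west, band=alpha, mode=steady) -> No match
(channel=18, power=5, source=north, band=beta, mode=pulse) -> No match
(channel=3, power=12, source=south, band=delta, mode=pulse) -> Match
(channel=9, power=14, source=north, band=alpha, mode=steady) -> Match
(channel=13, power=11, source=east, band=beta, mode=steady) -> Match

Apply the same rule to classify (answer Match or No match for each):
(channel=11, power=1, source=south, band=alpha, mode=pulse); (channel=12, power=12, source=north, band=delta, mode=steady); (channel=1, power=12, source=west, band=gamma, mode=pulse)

No match, Match, Match

The simplest hypothesis consistent with all the labels is: power ≥ 11.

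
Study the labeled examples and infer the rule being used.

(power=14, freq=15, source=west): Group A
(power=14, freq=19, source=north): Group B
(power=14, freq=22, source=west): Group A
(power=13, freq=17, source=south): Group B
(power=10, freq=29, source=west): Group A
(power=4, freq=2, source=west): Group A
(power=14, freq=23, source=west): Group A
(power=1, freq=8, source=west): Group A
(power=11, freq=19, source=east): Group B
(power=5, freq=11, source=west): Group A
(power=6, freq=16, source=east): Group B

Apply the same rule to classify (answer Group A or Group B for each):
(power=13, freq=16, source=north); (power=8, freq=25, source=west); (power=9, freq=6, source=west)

Group B, Group A, Group A

The distinguishing property — source is west — holds for all the 'Group A' cases and none of the 'Group B' cases.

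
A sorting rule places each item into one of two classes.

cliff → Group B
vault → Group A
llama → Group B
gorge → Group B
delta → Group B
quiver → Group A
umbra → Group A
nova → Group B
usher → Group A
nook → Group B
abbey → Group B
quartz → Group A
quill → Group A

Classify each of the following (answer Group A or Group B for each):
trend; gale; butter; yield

The common property of the 'Group A' items is: contains 'u'. No 'Group B' item has it.
trend — no 'u', hence Group B. gale — no 'u', hence Group B. butter — has 'u', hence Group A. yield — no 'u', hence Group B.

Group B, Group B, Group A, Group B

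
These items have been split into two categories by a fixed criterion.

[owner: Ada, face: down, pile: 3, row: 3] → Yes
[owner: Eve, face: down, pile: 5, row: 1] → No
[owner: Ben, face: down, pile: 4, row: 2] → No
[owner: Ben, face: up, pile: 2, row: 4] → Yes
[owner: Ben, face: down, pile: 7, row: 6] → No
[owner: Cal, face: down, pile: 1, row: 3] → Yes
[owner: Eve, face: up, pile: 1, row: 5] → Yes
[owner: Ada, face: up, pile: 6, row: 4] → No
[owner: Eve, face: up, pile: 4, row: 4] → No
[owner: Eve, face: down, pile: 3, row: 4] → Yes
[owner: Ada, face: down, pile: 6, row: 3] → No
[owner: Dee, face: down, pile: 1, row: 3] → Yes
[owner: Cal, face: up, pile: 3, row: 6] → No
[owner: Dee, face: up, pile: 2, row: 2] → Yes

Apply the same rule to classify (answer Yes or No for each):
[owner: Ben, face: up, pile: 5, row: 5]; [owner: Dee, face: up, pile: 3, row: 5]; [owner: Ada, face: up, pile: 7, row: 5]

Rule: pile ≤ 3 AND row ≤ 5. This holds for each 'Yes' example and fails for each 'No' one.
[owner: Ben, face: up, pile: 5, row: 5]: pile = 5, row = 5, fails the rule → No. [owner: Dee, face: up, pile: 3, row: 5]: pile = 3, row = 5, meets the rule → Yes. [owner: Ada, face: up, pile: 7, row: 5]: pile = 7, row = 5, fails the rule → No.

No, Yes, No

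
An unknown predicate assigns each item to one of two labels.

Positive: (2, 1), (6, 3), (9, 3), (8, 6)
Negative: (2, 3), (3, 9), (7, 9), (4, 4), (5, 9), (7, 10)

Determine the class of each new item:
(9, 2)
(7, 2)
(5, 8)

Positive, Positive, Negative

A rule that fits every label: first > second — true of each 'Positive' example, false of each 'Negative' one.
(9, 2): Positive (9 > 2).
(7, 2): Positive (7 > 2).
(5, 8): Negative (5 < 8).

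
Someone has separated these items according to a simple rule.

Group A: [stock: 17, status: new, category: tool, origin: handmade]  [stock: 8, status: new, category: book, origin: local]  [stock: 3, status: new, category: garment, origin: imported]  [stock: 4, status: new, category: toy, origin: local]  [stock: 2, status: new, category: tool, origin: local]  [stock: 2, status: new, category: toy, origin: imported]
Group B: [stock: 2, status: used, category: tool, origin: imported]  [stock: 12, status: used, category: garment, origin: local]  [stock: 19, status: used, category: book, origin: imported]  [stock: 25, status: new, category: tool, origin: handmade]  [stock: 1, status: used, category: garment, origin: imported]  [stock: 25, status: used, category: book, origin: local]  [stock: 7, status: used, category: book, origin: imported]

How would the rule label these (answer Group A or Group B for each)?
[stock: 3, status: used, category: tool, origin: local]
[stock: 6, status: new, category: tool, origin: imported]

'Group A' ⟺ status is new AND stock ≤ 17.
[stock: 3, status: used, category: tool, origin: local]: Group B (status is used, stock = 3).
[stock: 6, status: new, category: tool, origin: imported]: Group A (status is new, stock = 6).

Group B, Group A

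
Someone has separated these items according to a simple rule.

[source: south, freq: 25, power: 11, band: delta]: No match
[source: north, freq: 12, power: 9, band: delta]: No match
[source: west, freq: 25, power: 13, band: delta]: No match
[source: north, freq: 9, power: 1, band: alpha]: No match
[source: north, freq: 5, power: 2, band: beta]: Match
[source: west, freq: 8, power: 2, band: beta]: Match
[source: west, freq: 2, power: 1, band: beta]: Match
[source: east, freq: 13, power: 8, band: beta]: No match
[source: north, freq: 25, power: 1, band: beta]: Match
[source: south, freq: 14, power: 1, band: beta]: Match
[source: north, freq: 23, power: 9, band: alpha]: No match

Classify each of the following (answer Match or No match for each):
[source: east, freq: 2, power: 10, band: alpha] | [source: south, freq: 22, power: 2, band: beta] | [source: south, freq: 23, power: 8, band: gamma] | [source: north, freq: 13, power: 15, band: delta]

No match, Match, No match, No match

One predicate separates the groups cleanly: band is beta AND power ≤ 2.
[source: east, freq: 2, power: 10, band: alpha] → band is alpha, power = 10 → No match.
[source: south, freq: 22, power: 2, band: beta] → band is beta, power = 2 → Match.
[source: south, freq: 23, power: 8, band: gamma] → band is gamma, power = 8 → No match.
[source: north, freq: 13, power: 15, band: delta] → band is delta, power = 15 → No match.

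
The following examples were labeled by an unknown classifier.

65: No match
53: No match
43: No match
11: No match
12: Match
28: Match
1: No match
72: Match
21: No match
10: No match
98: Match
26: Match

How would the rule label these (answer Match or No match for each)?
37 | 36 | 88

No match, Match, Match

The classifier is using: even AND at least 11.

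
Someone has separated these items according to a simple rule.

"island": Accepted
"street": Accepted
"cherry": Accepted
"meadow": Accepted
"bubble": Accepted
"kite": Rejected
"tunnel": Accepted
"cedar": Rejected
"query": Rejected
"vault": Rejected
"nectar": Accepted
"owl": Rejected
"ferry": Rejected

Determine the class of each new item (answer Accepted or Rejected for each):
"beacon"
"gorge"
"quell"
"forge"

Accepted, Rejected, Rejected, Rejected

The simplest hypothesis consistent with all the labels is: length 6.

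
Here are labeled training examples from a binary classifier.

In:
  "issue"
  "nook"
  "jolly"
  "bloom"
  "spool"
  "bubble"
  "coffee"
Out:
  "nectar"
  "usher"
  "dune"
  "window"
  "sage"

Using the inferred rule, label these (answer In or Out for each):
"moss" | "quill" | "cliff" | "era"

In, In, In, Out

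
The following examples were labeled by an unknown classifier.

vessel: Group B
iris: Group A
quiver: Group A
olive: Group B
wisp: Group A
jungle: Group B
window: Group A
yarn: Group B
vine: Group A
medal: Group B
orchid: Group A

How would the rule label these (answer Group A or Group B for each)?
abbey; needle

The common property of the 'Group A' items is: even length AND contains 'i'. No 'Group B' item has it.
abbey → length 5, no 'i' → Group B. needle → length 6, no 'i' → Group B.

Group B, Group B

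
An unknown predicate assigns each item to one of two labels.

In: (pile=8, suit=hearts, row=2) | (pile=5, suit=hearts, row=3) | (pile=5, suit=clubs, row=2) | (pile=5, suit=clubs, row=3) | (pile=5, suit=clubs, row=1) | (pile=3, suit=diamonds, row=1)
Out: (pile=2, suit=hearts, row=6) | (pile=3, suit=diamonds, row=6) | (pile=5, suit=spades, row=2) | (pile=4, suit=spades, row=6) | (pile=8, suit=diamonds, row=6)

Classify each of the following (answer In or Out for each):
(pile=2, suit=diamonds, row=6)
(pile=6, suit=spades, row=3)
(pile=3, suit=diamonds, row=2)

The simplest hypothesis consistent with all the labels is: suit is not spades AND row ≤ 3.
(pile=2, suit=diamonds, row=6): suit is diamonds, row = 6 — does not fit, so Out.
(pile=6, suit=spades, row=3): suit is spades, row = 3 — does not fit, so Out.
(pile=3, suit=diamonds, row=2): suit is diamonds, row = 2 — checks out, so In.

Out, Out, In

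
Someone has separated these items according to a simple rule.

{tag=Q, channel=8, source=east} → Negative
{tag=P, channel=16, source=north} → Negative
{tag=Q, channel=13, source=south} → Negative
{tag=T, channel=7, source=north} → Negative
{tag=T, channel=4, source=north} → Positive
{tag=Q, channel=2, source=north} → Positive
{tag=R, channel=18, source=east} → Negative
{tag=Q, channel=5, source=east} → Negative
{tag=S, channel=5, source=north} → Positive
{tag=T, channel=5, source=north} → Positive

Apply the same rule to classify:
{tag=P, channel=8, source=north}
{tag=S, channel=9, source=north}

'Positive' ⟺ source is north AND channel ≤ 5.
{tag=P, channel=8, source=north}: source is north, channel = 8, does not pass → Negative.
{tag=S, channel=9, source=north}: source is north, channel = 9, does not pass → Negative.

Negative, Negative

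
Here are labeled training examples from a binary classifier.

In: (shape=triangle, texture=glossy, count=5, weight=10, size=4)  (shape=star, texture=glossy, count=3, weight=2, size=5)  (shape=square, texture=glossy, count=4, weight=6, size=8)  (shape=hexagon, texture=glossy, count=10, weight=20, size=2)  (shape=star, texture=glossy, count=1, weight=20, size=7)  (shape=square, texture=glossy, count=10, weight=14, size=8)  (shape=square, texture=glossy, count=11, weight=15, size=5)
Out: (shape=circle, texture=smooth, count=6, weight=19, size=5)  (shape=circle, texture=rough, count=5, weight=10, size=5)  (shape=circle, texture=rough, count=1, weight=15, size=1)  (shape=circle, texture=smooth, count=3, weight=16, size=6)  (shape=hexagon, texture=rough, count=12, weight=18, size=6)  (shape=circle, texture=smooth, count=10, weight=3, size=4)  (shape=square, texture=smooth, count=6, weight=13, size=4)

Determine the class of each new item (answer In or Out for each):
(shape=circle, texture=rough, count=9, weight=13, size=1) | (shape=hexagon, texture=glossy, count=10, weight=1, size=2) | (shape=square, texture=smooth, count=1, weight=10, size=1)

Out, In, Out

The pattern is that an item is 'In' exactly when: texture is glossy.
(shape=circle, texture=rough, count=9, weight=13, size=1) → texture is rough → Out.
(shape=hexagon, texture=glossy, count=10, weight=1, size=2) → texture is glossy → In.
(shape=square, texture=smooth, count=1, weight=10, size=1) → texture is smooth → Out.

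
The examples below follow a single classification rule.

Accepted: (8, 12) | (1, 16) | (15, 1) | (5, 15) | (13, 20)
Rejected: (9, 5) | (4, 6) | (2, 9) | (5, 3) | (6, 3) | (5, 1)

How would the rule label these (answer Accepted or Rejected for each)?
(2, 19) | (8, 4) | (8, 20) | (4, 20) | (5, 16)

Accepted, Rejected, Accepted, Accepted, Accepted

The distinguishing property — sum ≥ 16 — holds for all the 'Accepted' cases and none of the 'Rejected' cases.
(2, 19): Accepted (2+19 = 21).
(8, 4): Rejected (8+4 = 12).
(8, 20): Accepted (8+20 = 28).
(4, 20): Accepted (4+20 = 24).
(5, 16): Accepted (5+16 = 21).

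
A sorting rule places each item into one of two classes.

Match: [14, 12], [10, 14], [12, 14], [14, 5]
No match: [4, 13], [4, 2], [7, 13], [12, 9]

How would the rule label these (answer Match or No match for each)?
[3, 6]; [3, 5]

No match, No match

The distinguishing property — max ≥ 14 — holds for all the 'Match' cases and none of the 'No match' cases.
[3, 6]: No match (max 6). [3, 5]: No match (max 5).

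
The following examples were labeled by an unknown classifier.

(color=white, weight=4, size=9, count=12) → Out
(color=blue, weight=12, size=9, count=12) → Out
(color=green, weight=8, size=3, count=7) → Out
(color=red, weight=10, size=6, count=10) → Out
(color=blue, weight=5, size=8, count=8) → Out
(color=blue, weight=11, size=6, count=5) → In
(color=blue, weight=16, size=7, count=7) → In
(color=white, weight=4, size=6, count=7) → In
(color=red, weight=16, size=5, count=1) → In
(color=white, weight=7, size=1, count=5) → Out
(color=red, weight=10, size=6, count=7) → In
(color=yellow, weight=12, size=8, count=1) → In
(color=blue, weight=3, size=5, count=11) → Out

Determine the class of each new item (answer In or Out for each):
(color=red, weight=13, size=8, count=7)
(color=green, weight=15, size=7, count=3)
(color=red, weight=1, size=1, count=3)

In, In, Out

The common property of the 'In' items is: size ≥ 5 AND count ≤ 7. No 'Out' item has it.
(color=red, weight=13, size=8, count=7): In (size = 8, count = 7). (color=green, weight=15, size=7, count=3): In (size = 7, count = 3). (color=red, weight=1, size=1, count=3): Out (size = 1, count = 3).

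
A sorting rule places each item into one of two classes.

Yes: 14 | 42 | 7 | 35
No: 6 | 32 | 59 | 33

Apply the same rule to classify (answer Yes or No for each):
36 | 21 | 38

Checking candidate rules against both groups, what survives is: multiple of 7.
No: 36, since 36 = 7·5 + 1.
Yes: 21, since 21 = 7·3.
No: 38, since 38 = 7·5 + 3.

No, Yes, No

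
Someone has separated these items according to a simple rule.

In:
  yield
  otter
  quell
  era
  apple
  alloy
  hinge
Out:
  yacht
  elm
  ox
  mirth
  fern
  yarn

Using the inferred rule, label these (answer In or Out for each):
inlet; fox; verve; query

In, Out, In, In

The pattern is that an item is 'In' exactly when: has ≥ 2 vowels.
inlet: 2 vowels, checks out → In.
fox: 1 vowel, does not satisfy this → Out.
verve: 2 vowels, checks out → In.
query: 2 vowels, checks out → In.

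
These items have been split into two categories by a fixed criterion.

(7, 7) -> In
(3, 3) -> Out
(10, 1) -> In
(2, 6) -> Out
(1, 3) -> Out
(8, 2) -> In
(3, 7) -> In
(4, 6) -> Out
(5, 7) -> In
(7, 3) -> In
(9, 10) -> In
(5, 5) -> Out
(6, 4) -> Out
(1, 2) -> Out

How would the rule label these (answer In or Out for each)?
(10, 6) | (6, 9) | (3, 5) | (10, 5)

In, In, Out, In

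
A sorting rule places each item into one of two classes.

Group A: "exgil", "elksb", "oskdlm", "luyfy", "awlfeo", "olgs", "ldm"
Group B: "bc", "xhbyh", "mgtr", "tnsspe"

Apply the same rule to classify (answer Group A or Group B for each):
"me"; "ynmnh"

A rule that fits every label: contains 'l' — true of each 'Group A' example, false of each 'Group B' one.
"me": Group B (no 'l').
"ynmnh": Group B (no 'l').

Group B, Group B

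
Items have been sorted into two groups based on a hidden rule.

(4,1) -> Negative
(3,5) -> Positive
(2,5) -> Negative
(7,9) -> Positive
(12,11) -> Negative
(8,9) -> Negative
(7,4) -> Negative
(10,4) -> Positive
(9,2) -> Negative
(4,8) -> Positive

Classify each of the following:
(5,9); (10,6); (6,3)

The simplest hypothesis consistent with all the labels is: sum is even.
(5,9) → 5+9 = 14 → Positive. (10,6) → 10+6 = 16 → Positive. (6,3) → 6+3 = 9 → Negative.

Positive, Positive, Negative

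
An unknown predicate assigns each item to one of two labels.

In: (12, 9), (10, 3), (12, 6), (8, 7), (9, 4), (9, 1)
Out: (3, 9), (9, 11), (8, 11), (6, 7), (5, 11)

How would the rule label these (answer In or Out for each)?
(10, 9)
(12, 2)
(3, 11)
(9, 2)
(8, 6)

In, In, Out, In, In

'In' ⟺ first > second.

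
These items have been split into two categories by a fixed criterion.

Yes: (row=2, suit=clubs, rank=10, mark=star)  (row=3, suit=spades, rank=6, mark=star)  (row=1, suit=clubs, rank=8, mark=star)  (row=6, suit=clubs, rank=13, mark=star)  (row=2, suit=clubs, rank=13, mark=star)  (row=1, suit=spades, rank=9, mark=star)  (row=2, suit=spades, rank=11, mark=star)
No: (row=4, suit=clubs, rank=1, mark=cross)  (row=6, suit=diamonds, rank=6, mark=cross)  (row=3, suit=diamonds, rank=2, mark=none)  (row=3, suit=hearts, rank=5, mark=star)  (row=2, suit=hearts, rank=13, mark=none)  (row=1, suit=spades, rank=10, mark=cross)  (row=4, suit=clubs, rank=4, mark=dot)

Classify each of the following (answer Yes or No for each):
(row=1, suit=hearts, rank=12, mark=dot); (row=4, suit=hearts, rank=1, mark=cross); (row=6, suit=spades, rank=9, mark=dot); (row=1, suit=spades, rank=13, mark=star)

The classifier is using: mark is star AND rank ≥ 6.

No, No, No, Yes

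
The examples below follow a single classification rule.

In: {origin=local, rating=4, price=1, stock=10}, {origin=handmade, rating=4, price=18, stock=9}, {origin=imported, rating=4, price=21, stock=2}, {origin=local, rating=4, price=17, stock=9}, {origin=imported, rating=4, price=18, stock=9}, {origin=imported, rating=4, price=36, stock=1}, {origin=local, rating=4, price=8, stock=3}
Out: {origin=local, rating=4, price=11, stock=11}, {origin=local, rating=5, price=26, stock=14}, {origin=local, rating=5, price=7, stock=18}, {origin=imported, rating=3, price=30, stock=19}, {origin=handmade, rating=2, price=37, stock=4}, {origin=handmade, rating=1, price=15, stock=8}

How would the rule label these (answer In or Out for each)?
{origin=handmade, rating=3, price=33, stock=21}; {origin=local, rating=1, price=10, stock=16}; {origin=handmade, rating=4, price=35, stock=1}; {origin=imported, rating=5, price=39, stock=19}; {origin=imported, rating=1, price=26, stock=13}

Out, Out, In, Out, Out

The rule appears to be: rating = 4 AND stock ≤ 10.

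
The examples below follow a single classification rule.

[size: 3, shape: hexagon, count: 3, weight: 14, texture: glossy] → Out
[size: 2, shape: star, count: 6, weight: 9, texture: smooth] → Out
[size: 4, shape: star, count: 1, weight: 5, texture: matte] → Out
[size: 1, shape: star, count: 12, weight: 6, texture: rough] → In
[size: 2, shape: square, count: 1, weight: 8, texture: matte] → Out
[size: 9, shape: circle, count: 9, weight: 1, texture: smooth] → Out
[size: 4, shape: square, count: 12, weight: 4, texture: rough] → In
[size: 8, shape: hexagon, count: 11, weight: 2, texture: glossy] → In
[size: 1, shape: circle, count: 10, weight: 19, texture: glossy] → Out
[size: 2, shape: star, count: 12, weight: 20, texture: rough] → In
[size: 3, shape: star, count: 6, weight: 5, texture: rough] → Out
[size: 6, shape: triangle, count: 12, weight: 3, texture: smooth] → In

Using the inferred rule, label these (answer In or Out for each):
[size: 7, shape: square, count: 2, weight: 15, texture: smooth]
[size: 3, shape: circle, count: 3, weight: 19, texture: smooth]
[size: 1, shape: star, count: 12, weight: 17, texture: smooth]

Out, Out, In

One predicate separates the groups cleanly: count ≥ 11.
[size: 7, shape: square, count: 2, weight: 15, texture: smooth]: count = 2, does not satisfy this → Out.
[size: 3, shape: circle, count: 3, weight: 19, texture: smooth]: count = 3, does not satisfy this → Out.
[size: 1, shape: star, count: 12, weight: 17, texture: smooth]: count = 12, passes → In.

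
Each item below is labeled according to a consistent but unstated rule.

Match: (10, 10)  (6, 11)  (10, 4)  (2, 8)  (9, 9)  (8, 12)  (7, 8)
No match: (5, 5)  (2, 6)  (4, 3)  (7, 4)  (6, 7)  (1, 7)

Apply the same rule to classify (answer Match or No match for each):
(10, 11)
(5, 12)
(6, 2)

A rule that fits every label: max ≥ 8 — true of each 'Match' example, false of each 'No match' one.

Match, Match, No match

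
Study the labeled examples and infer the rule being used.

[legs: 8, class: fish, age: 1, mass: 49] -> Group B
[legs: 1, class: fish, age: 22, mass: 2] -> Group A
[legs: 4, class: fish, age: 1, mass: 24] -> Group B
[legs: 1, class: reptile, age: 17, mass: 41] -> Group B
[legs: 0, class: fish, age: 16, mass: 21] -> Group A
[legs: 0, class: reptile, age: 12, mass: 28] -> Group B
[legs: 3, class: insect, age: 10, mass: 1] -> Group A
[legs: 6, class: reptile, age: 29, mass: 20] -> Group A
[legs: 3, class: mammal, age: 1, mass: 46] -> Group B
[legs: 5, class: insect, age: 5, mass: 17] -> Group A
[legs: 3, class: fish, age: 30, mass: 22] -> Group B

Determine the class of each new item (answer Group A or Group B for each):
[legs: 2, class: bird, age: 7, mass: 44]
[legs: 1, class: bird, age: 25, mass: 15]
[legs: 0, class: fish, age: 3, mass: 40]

Every 'Group A' example satisfies: mass ≤ 21. None of the 'Group B' examples do.
[legs: 2, class: bird, age: 7, mass: 44]: Group B (mass = 44).
[legs: 1, class: bird, age: 25, mass: 15]: Group A (mass = 15).
[legs: 0, class: fish, age: 3, mass: 40]: Group B (mass = 40).

Group B, Group A, Group B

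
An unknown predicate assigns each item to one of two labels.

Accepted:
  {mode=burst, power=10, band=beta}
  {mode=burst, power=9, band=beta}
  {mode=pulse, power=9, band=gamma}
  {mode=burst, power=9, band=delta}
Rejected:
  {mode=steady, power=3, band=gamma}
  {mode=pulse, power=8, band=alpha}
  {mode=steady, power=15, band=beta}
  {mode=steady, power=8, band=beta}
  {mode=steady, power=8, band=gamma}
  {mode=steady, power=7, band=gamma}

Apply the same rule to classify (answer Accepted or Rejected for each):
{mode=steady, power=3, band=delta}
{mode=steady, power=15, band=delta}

Rejected, Rejected

All 'Accepted' examples share one property — power ≥ 9 AND power ≤ 10 — and every 'Rejected' example lacks it.
{mode=steady, power=3, band=delta} → power = 3 → Rejected. {mode=steady, power=15, band=delta} → power = 15 → Rejected.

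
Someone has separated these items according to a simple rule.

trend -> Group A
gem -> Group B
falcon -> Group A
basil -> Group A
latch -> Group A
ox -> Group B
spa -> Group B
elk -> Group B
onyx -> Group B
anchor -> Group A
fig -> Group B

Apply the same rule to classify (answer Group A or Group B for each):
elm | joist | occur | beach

One predicate separates the groups cleanly: length ≥ 5.
elm: length 3 — does not pass, so Group B.
joist: length 5 — qualifies, so Group A.
occur: length 5 — qualifies, so Group A.
beach: length 5 — qualifies, so Group A.

Group B, Group A, Group A, Group A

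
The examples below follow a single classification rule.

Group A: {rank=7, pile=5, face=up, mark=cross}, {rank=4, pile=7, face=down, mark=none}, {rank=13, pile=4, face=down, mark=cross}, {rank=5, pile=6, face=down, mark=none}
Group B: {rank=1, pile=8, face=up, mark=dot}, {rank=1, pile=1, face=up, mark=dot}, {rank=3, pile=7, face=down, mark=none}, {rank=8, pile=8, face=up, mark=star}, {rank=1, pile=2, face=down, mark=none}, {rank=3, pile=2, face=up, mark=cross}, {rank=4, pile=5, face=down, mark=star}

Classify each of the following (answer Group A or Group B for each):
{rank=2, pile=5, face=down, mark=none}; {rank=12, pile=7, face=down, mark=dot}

The rule appears to be: mark is not star AND rank ≥ 4.
{rank=2, pile=5, face=down, mark=none} — mark is none, rank = 2, hence Group B. {rank=12, pile=7, face=down, mark=dot} — mark is dot, rank = 12, hence Group A.

Group B, Group A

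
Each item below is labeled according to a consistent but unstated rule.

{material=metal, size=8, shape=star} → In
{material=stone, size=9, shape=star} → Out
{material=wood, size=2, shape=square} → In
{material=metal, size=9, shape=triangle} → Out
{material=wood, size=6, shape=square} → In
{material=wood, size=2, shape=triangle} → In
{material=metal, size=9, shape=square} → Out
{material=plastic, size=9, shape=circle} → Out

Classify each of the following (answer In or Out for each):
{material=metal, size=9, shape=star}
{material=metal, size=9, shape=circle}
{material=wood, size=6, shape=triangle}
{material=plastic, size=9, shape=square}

Out, Out, In, Out

The rule appears to be: size ≤ 8.
{material=metal, size=9, shape=star} → size = 9 → Out. {material=metal, size=9, shape=circle} → size = 9 → Out. {material=wood, size=6, shape=triangle} → size = 6 → In. {material=plastic, size=9, shape=square} → size = 9 → Out.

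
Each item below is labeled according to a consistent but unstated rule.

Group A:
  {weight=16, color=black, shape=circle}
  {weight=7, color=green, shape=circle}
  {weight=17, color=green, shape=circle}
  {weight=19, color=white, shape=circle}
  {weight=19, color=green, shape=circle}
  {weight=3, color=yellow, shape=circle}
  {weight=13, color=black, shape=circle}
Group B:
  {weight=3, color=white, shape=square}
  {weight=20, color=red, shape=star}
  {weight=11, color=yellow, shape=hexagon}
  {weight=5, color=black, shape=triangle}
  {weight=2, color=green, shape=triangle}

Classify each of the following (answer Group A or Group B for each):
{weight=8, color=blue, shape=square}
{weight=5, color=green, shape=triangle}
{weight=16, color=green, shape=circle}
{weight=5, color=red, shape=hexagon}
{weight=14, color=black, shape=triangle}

Group B, Group B, Group A, Group B, Group B

A rule that fits every label: shape is circle — true of each 'Group A' example, false of each 'Group B' one.
{weight=8, color=blue, shape=square} — shape is square, hence Group B. {weight=5, color=green, shape=triangle} — shape is triangle, hence Group B. {weight=16, color=green, shape=circle} — shape is circle, hence Group A. {weight=5, color=red, shape=hexagon} — shape is hexagon, hence Group B. {weight=14, color=black, shape=triangle} — shape is triangle, hence Group B.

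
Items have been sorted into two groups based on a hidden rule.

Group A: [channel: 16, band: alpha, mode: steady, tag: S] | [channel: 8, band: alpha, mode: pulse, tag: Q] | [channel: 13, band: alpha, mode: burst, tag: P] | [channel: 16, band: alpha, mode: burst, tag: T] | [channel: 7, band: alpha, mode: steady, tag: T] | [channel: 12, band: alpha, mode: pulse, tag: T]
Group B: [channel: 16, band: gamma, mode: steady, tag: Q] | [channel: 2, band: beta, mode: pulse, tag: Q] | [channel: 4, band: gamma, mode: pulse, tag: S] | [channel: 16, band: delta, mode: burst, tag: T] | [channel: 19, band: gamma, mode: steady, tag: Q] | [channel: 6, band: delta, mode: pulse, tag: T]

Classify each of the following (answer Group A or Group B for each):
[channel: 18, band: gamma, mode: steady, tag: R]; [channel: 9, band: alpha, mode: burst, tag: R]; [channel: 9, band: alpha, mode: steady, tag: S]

Group B, Group A, Group A

Checking candidate rules against both groups, what survives is: band is alpha.
[channel: 18, band: gamma, mode: steady, tag: R] → band is gamma → Group B.
[channel: 9, band: alpha, mode: burst, tag: R] → band is alpha → Group A.
[channel: 9, band: alpha, mode: steady, tag: S] → band is alpha → Group A.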